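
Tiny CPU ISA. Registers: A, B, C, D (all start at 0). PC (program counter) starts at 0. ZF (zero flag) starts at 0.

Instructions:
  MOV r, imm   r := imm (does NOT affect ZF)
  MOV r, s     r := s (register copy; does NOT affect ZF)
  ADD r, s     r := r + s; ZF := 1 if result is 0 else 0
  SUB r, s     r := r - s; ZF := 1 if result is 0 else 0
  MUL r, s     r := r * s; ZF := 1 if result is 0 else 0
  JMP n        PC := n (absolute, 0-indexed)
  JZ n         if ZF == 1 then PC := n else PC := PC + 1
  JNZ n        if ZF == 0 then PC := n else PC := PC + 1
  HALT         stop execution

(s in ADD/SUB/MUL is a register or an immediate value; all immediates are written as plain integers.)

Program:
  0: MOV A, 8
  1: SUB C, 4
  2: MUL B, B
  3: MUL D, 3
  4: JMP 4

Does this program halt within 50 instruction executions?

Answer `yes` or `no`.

Step 1: PC=0 exec 'MOV A, 8'. After: A=8 B=0 C=0 D=0 ZF=0 PC=1
Step 2: PC=1 exec 'SUB C, 4'. After: A=8 B=0 C=-4 D=0 ZF=0 PC=2
Step 3: PC=2 exec 'MUL B, B'. After: A=8 B=0 C=-4 D=0 ZF=1 PC=3
Step 4: PC=3 exec 'MUL D, 3'. After: A=8 B=0 C=-4 D=0 ZF=1 PC=4
Step 5: PC=4 exec 'JMP 4'. After: A=8 B=0 C=-4 D=0 ZF=1 PC=4
State after step 5 equals state after step 4: the program is in a cycle of length 1 and will never halt.

Answer: no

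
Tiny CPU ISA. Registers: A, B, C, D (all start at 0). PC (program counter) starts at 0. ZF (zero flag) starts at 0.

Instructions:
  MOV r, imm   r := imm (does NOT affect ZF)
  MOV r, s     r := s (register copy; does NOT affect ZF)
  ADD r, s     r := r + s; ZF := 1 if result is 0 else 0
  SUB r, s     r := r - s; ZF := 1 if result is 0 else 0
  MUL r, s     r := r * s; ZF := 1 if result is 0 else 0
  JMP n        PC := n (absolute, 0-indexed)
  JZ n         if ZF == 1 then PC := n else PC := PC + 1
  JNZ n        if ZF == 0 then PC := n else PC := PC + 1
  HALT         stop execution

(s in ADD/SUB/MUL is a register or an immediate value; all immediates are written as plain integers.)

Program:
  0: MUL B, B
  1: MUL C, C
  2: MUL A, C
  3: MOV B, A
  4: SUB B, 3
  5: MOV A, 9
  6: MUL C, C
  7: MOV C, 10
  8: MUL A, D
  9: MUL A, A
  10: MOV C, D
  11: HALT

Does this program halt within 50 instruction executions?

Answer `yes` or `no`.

Answer: yes

Derivation:
Step 1: PC=0 exec 'MUL B, B'. After: A=0 B=0 C=0 D=0 ZF=1 PC=1
Step 2: PC=1 exec 'MUL C, C'. After: A=0 B=0 C=0 D=0 ZF=1 PC=2
Step 3: PC=2 exec 'MUL A, C'. After: A=0 B=0 C=0 D=0 ZF=1 PC=3
Step 4: PC=3 exec 'MOV B, A'. After: A=0 B=0 C=0 D=0 ZF=1 PC=4
Step 5: PC=4 exec 'SUB B, 3'. After: A=0 B=-3 C=0 D=0 ZF=0 PC=5
Step 6: PC=5 exec 'MOV A, 9'. After: A=9 B=-3 C=0 D=0 ZF=0 PC=6
Step 7: PC=6 exec 'MUL C, C'. After: A=9 B=-3 C=0 D=0 ZF=1 PC=7
Step 8: PC=7 exec 'MOV C, 10'. After: A=9 B=-3 C=10 D=0 ZF=1 PC=8
Step 9: PC=8 exec 'MUL A, D'. After: A=0 B=-3 C=10 D=0 ZF=1 PC=9
Step 10: PC=9 exec 'MUL A, A'. After: A=0 B=-3 C=10 D=0 ZF=1 PC=10
Step 11: PC=10 exec 'MOV C, D'. After: A=0 B=-3 C=0 D=0 ZF=1 PC=11
Step 12: PC=11 exec 'HALT'. After: A=0 B=-3 C=0 D=0 ZF=1 PC=11 HALTED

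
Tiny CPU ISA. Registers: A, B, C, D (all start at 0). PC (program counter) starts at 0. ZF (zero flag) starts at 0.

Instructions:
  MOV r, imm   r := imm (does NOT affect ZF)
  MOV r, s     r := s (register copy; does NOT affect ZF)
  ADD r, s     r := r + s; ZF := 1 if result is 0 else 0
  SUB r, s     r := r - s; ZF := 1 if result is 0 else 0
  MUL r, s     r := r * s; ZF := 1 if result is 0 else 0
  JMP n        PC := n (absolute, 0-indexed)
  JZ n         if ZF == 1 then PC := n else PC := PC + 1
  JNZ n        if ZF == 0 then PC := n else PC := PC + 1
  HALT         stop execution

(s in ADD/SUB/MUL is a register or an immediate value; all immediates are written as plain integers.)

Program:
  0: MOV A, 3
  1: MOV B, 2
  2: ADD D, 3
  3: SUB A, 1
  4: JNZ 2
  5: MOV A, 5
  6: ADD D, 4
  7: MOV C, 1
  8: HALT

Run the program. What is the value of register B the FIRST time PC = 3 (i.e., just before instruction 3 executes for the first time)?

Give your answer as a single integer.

Step 1: PC=0 exec 'MOV A, 3'. After: A=3 B=0 C=0 D=0 ZF=0 PC=1
Step 2: PC=1 exec 'MOV B, 2'. After: A=3 B=2 C=0 D=0 ZF=0 PC=2
Step 3: PC=2 exec 'ADD D, 3'. After: A=3 B=2 C=0 D=3 ZF=0 PC=3
First time PC=3: B=2

2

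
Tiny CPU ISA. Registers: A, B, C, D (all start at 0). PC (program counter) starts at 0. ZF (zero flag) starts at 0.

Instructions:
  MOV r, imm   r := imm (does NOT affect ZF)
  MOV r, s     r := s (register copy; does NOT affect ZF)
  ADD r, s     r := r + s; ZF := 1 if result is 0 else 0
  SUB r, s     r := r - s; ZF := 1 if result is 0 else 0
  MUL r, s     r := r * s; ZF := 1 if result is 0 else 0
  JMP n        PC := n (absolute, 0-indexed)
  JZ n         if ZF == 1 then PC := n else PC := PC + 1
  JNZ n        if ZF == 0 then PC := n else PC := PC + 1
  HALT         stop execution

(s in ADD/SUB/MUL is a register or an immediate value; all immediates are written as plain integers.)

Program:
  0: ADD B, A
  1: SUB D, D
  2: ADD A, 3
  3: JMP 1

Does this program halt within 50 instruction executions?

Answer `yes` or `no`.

Answer: no

Derivation:
Step 1: PC=0 exec 'ADD B, A'. After: A=0 B=0 C=0 D=0 ZF=1 PC=1
Step 2: PC=1 exec 'SUB D, D'. After: A=0 B=0 C=0 D=0 ZF=1 PC=2
Step 3: PC=2 exec 'ADD A, 3'. After: A=3 B=0 C=0 D=0 ZF=0 PC=3
Step 4: PC=3 exec 'JMP 1'. After: A=3 B=0 C=0 D=0 ZF=0 PC=1
Step 5: PC=1 exec 'SUB D, D'. After: A=3 B=0 C=0 D=0 ZF=1 PC=2
Step 6: PC=2 exec 'ADD A, 3'. After: A=6 B=0 C=0 D=0 ZF=0 PC=3
Step 7: PC=3 exec 'JMP 1'. After: A=6 B=0 C=0 D=0 ZF=0 PC=1
Step 8: PC=1 exec 'SUB D, D'. After: A=6 B=0 C=0 D=0 ZF=1 PC=2
Step 9: PC=2 exec 'ADD A, 3'. After: A=9 B=0 C=0 D=0 ZF=0 PC=3
Step 10: PC=3 exec 'JMP 1'. After: A=9 B=0 C=0 D=0 ZF=0 PC=1
Step 11: PC=1 exec 'SUB D, D'. After: A=9 B=0 C=0 D=0 ZF=1 PC=2
Step 12: PC=2 exec 'ADD A, 3'. After: A=12 B=0 C=0 D=0 ZF=0 PC=3
Step 13: PC=3 exec 'JMP 1'. After: A=12 B=0 C=0 D=0 ZF=0 PC=1
Step 14: PC=1 exec 'SUB D, D'. After: A=12 B=0 C=0 D=0 ZF=1 PC=2
Step 15: PC=2 exec 'ADD A, 3'. After: A=15 B=0 C=0 D=0 ZF=0 PC=3
After 50 steps: not halted. PC revisits the same instructions with no path to HALT; will never halt.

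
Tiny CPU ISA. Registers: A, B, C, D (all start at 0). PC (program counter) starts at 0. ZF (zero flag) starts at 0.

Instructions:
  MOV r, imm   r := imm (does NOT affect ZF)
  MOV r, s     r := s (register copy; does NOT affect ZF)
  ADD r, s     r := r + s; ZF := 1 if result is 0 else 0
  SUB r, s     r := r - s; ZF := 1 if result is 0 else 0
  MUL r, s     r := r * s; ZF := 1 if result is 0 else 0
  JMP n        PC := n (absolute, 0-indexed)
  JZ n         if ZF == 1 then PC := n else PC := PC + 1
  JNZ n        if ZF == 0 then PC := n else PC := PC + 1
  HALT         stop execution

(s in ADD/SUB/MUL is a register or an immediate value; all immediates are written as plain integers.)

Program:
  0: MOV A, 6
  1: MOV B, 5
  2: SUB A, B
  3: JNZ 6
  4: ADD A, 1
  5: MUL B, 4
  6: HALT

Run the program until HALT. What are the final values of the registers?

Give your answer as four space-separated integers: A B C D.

Step 1: PC=0 exec 'MOV A, 6'. After: A=6 B=0 C=0 D=0 ZF=0 PC=1
Step 2: PC=1 exec 'MOV B, 5'. After: A=6 B=5 C=0 D=0 ZF=0 PC=2
Step 3: PC=2 exec 'SUB A, B'. After: A=1 B=5 C=0 D=0 ZF=0 PC=3
Step 4: PC=3 exec 'JNZ 6'. After: A=1 B=5 C=0 D=0 ZF=0 PC=6
Step 5: PC=6 exec 'HALT'. After: A=1 B=5 C=0 D=0 ZF=0 PC=6 HALTED

Answer: 1 5 0 0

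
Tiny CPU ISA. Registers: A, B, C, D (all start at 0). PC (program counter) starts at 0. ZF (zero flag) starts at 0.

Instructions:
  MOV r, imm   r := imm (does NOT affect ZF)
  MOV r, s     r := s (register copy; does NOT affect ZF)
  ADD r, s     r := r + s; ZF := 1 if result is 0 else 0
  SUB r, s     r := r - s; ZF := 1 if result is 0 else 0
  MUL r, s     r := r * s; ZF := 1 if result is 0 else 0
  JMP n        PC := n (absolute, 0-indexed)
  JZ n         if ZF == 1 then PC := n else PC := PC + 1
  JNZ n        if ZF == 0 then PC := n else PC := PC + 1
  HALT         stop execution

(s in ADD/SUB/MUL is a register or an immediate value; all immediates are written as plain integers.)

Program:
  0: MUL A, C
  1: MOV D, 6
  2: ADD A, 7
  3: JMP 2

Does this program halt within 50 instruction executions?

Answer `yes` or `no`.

Step 1: PC=0 exec 'MUL A, C'. After: A=0 B=0 C=0 D=0 ZF=1 PC=1
Step 2: PC=1 exec 'MOV D, 6'. After: A=0 B=0 C=0 D=6 ZF=1 PC=2
Step 3: PC=2 exec 'ADD A, 7'. After: A=7 B=0 C=0 D=6 ZF=0 PC=3
Step 4: PC=3 exec 'JMP 2'. After: A=7 B=0 C=0 D=6 ZF=0 PC=2
Step 5: PC=2 exec 'ADD A, 7'. After: A=14 B=0 C=0 D=6 ZF=0 PC=3
Step 6: PC=3 exec 'JMP 2'. After: A=14 B=0 C=0 D=6 ZF=0 PC=2
Step 7: PC=2 exec 'ADD A, 7'. After: A=21 B=0 C=0 D=6 ZF=0 PC=3
Step 8: PC=3 exec 'JMP 2'. After: A=21 B=0 C=0 D=6 ZF=0 PC=2
Step 9: PC=2 exec 'ADD A, 7'. After: A=28 B=0 C=0 D=6 ZF=0 PC=3
Step 10: PC=3 exec 'JMP 2'. After: A=28 B=0 C=0 D=6 ZF=0 PC=2
Step 11: PC=2 exec 'ADD A, 7'. After: A=35 B=0 C=0 D=6 ZF=0 PC=3
Step 12: PC=3 exec 'JMP 2'. After: A=35 B=0 C=0 D=6 ZF=0 PC=2
Step 13: PC=2 exec 'ADD A, 7'. After: A=42 B=0 C=0 D=6 ZF=0 PC=3
Step 14: PC=3 exec 'JMP 2'. After: A=42 B=0 C=0 D=6 ZF=0 PC=2
Step 15: PC=2 exec 'ADD A, 7'. After: A=49 B=0 C=0 D=6 ZF=0 PC=3
After 50 steps: not halted. PC revisits the same instructions with no path to HALT; will never halt.

Answer: no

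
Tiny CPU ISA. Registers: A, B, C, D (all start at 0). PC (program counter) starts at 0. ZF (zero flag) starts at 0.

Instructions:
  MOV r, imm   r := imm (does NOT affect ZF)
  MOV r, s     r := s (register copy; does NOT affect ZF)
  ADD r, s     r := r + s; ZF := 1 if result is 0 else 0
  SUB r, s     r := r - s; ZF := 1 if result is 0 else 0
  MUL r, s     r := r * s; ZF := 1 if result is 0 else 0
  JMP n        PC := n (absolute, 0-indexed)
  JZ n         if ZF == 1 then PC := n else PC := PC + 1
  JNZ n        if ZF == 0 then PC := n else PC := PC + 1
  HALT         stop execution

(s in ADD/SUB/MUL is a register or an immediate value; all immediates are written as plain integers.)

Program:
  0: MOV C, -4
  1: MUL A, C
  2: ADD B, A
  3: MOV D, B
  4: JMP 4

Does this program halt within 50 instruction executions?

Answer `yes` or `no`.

Step 1: PC=0 exec 'MOV C, -4'. After: A=0 B=0 C=-4 D=0 ZF=0 PC=1
Step 2: PC=1 exec 'MUL A, C'. After: A=0 B=0 C=-4 D=0 ZF=1 PC=2
Step 3: PC=2 exec 'ADD B, A'. After: A=0 B=0 C=-4 D=0 ZF=1 PC=3
Step 4: PC=3 exec 'MOV D, B'. After: A=0 B=0 C=-4 D=0 ZF=1 PC=4
Step 5: PC=4 exec 'JMP 4'. After: A=0 B=0 C=-4 D=0 ZF=1 PC=4
State after step 5 equals state after step 4: the program is in a cycle of length 1 and will never halt.

Answer: no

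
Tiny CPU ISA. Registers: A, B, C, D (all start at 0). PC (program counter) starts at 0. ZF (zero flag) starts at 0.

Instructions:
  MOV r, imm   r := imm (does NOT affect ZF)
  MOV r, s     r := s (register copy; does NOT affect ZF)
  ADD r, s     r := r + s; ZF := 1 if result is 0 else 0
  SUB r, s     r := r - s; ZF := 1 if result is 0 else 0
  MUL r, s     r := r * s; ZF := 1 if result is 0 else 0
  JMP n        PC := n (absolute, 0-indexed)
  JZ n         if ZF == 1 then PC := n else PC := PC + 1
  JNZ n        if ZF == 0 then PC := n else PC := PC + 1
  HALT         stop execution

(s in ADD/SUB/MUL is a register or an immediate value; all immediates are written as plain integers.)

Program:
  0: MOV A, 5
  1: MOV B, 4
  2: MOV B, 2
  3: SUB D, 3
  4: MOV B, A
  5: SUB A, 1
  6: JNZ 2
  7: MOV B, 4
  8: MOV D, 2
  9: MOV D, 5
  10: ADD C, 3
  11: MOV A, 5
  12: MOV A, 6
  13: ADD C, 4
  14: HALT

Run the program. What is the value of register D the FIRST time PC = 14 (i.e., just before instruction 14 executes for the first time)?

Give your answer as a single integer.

Step 1: PC=0 exec 'MOV A, 5'. After: A=5 B=0 C=0 D=0 ZF=0 PC=1
Step 2: PC=1 exec 'MOV B, 4'. After: A=5 B=4 C=0 D=0 ZF=0 PC=2
Step 3: PC=2 exec 'MOV B, 2'. After: A=5 B=2 C=0 D=0 ZF=0 PC=3
Step 4: PC=3 exec 'SUB D, 3'. After: A=5 B=2 C=0 D=-3 ZF=0 PC=4
Step 5: PC=4 exec 'MOV B, A'. After: A=5 B=5 C=0 D=-3 ZF=0 PC=5
Step 6: PC=5 exec 'SUB A, 1'. After: A=4 B=5 C=0 D=-3 ZF=0 PC=6
Step 7: PC=6 exec 'JNZ 2'. After: A=4 B=5 C=0 D=-3 ZF=0 PC=2
Step 8: PC=2 exec 'MOV B, 2'. After: A=4 B=2 C=0 D=-3 ZF=0 PC=3
Step 9: PC=3 exec 'SUB D, 3'. After: A=4 B=2 C=0 D=-6 ZF=0 PC=4
Step 10: PC=4 exec 'MOV B, A'. After: A=4 B=4 C=0 D=-6 ZF=0 PC=5
Step 11: PC=5 exec 'SUB A, 1'. After: A=3 B=4 C=0 D=-6 ZF=0 PC=6
Step 12: PC=6 exec 'JNZ 2'. After: A=3 B=4 C=0 D=-6 ZF=0 PC=2
Step 13: PC=2 exec 'MOV B, 2'. After: A=3 B=2 C=0 D=-6 ZF=0 PC=3
Step 14: PC=3 exec 'SUB D, 3'. After: A=3 B=2 C=0 D=-9 ZF=0 PC=4
Step 15: PC=4 exec 'MOV B, A'. After: A=3 B=3 C=0 D=-9 ZF=0 PC=5
Step 16: PC=5 exec 'SUB A, 1'. After: A=2 B=3 C=0 D=-9 ZF=0 PC=6
Step 17: PC=6 exec 'JNZ 2'. After: A=2 B=3 C=0 D=-9 ZF=0 PC=2
Step 18: PC=2 exec 'MOV B, 2'. After: A=2 B=2 C=0 D=-9 ZF=0 PC=3
Step 19: PC=3 exec 'SUB D, 3'. After: A=2 B=2 C=0 D=-12 ZF=0 PC=4
Step 20: PC=4 exec 'MOV B, A'. After: A=2 B=2 C=0 D=-12 ZF=0 PC=5
Step 21: PC=5 exec 'SUB A, 1'. After: A=1 B=2 C=0 D=-12 ZF=0 PC=6
Step 22: PC=6 exec 'JNZ 2'. After: A=1 B=2 C=0 D=-12 ZF=0 PC=2
Step 23: PC=2 exec 'MOV B, 2'. After: A=1 B=2 C=0 D=-12 ZF=0 PC=3
Step 24: PC=3 exec 'SUB D, 3'. After: A=1 B=2 C=0 D=-15 ZF=0 PC=4
Step 25: PC=4 exec 'MOV B, A'. After: A=1 B=1 C=0 D=-15 ZF=0 PC=5
Step 26: PC=5 exec 'SUB A, 1'. After: A=0 B=1 C=0 D=-15 ZF=1 PC=6
Step 27: PC=6 exec 'JNZ 2'. After: A=0 B=1 C=0 D=-15 ZF=1 PC=7
Step 28: PC=7 exec 'MOV B, 4'. After: A=0 B=4 C=0 D=-15 ZF=1 PC=8
Step 29: PC=8 exec 'MOV D, 2'. After: A=0 B=4 C=0 D=2 ZF=1 PC=9
Step 30: PC=9 exec 'MOV D, 5'. After: A=0 B=4 C=0 D=5 ZF=1 PC=10
Step 31: PC=10 exec 'ADD C, 3'. After: A=0 B=4 C=3 D=5 ZF=0 PC=11
Step 32: PC=11 exec 'MOV A, 5'. After: A=5 B=4 C=3 D=5 ZF=0 PC=12
Step 33: PC=12 exec 'MOV A, 6'. After: A=6 B=4 C=3 D=5 ZF=0 PC=13
Step 34: PC=13 exec 'ADD C, 4'. After: A=6 B=4 C=7 D=5 ZF=0 PC=14
First time PC=14: D=5

5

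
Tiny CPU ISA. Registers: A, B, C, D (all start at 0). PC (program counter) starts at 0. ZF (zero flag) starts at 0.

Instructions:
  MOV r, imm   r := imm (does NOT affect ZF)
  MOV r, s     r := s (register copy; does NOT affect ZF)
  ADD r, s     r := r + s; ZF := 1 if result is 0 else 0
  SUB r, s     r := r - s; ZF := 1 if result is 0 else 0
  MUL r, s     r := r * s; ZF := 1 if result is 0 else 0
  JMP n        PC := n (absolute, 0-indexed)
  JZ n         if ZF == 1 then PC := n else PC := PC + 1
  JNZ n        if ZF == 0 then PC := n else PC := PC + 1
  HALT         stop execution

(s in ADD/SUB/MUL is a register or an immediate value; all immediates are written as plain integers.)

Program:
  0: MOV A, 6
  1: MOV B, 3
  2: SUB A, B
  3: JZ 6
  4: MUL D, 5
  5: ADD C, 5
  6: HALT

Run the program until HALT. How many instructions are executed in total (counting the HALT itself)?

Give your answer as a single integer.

Step 1: PC=0 exec 'MOV A, 6'. After: A=6 B=0 C=0 D=0 ZF=0 PC=1
Step 2: PC=1 exec 'MOV B, 3'. After: A=6 B=3 C=0 D=0 ZF=0 PC=2
Step 3: PC=2 exec 'SUB A, B'. After: A=3 B=3 C=0 D=0 ZF=0 PC=3
Step 4: PC=3 exec 'JZ 6'. After: A=3 B=3 C=0 D=0 ZF=0 PC=4
Step 5: PC=4 exec 'MUL D, 5'. After: A=3 B=3 C=0 D=0 ZF=1 PC=5
Step 6: PC=5 exec 'ADD C, 5'. After: A=3 B=3 C=5 D=0 ZF=0 PC=6
Step 7: PC=6 exec 'HALT'. After: A=3 B=3 C=5 D=0 ZF=0 PC=6 HALTED
Total instructions executed: 7

Answer: 7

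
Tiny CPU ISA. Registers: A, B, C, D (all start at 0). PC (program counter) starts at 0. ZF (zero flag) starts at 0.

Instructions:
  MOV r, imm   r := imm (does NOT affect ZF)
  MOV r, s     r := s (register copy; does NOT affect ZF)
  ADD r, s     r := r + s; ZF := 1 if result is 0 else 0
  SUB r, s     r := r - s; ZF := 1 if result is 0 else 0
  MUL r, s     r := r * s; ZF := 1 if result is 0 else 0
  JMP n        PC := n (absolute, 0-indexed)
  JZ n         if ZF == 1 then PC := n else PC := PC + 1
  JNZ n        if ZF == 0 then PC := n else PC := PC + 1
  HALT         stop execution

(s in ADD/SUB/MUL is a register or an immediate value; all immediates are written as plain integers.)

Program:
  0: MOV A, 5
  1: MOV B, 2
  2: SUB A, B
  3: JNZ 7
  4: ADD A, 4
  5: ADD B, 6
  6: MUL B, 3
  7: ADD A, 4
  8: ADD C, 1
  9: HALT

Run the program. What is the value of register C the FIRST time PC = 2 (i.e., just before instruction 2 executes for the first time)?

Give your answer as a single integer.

Step 1: PC=0 exec 'MOV A, 5'. After: A=5 B=0 C=0 D=0 ZF=0 PC=1
Step 2: PC=1 exec 'MOV B, 2'. After: A=5 B=2 C=0 D=0 ZF=0 PC=2
First time PC=2: C=0

0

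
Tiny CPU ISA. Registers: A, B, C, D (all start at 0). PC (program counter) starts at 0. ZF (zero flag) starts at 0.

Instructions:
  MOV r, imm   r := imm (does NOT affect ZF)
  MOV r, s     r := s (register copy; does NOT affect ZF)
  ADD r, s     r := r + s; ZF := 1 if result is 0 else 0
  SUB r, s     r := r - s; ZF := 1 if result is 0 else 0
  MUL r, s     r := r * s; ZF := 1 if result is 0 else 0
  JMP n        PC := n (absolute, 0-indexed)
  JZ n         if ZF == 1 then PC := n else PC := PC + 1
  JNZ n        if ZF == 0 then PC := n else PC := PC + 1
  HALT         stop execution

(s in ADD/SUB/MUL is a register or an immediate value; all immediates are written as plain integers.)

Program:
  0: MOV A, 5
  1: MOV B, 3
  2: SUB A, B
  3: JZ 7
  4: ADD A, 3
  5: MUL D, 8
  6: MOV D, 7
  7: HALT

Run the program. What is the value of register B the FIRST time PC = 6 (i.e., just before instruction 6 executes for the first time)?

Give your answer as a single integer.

Step 1: PC=0 exec 'MOV A, 5'. After: A=5 B=0 C=0 D=0 ZF=0 PC=1
Step 2: PC=1 exec 'MOV B, 3'. After: A=5 B=3 C=0 D=0 ZF=0 PC=2
Step 3: PC=2 exec 'SUB A, B'. After: A=2 B=3 C=0 D=0 ZF=0 PC=3
Step 4: PC=3 exec 'JZ 7'. After: A=2 B=3 C=0 D=0 ZF=0 PC=4
Step 5: PC=4 exec 'ADD A, 3'. After: A=5 B=3 C=0 D=0 ZF=0 PC=5
Step 6: PC=5 exec 'MUL D, 8'. After: A=5 B=3 C=0 D=0 ZF=1 PC=6
First time PC=6: B=3

3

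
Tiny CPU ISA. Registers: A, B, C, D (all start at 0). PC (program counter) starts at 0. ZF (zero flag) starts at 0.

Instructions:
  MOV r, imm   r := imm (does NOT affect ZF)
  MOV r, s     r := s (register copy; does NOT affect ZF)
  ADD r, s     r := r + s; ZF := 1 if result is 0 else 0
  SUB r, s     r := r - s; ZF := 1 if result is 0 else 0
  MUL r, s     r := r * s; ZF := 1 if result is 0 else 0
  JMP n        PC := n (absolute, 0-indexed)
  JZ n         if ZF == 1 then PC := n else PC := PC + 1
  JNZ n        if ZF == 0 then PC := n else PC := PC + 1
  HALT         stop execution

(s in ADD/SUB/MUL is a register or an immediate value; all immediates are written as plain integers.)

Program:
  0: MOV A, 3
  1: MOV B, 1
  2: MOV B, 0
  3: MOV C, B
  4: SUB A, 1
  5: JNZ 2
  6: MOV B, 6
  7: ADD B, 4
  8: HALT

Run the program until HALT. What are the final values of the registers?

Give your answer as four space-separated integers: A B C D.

Answer: 0 10 0 0

Derivation:
Step 1: PC=0 exec 'MOV A, 3'. After: A=3 B=0 C=0 D=0 ZF=0 PC=1
Step 2: PC=1 exec 'MOV B, 1'. After: A=3 B=1 C=0 D=0 ZF=0 PC=2
Step 3: PC=2 exec 'MOV B, 0'. After: A=3 B=0 C=0 D=0 ZF=0 PC=3
Step 4: PC=3 exec 'MOV C, B'. After: A=3 B=0 C=0 D=0 ZF=0 PC=4
Step 5: PC=4 exec 'SUB A, 1'. After: A=2 B=0 C=0 D=0 ZF=0 PC=5
Step 6: PC=5 exec 'JNZ 2'. After: A=2 B=0 C=0 D=0 ZF=0 PC=2
Step 7: PC=2 exec 'MOV B, 0'. After: A=2 B=0 C=0 D=0 ZF=0 PC=3
Step 8: PC=3 exec 'MOV C, B'. After: A=2 B=0 C=0 D=0 ZF=0 PC=4
Step 9: PC=4 exec 'SUB A, 1'. After: A=1 B=0 C=0 D=0 ZF=0 PC=5
Step 10: PC=5 exec 'JNZ 2'. After: A=1 B=0 C=0 D=0 ZF=0 PC=2
Step 11: PC=2 exec 'MOV B, 0'. After: A=1 B=0 C=0 D=0 ZF=0 PC=3
Step 12: PC=3 exec 'MOV C, B'. After: A=1 B=0 C=0 D=0 ZF=0 PC=4
Step 13: PC=4 exec 'SUB A, 1'. After: A=0 B=0 C=0 D=0 ZF=1 PC=5
Step 14: PC=5 exec 'JNZ 2'. After: A=0 B=0 C=0 D=0 ZF=1 PC=6
Step 15: PC=6 exec 'MOV B, 6'. After: A=0 B=6 C=0 D=0 ZF=1 PC=7
Step 16: PC=7 exec 'ADD B, 4'. After: A=0 B=10 C=0 D=0 ZF=0 PC=8
Step 17: PC=8 exec 'HALT'. After: A=0 B=10 C=0 D=0 ZF=0 PC=8 HALTED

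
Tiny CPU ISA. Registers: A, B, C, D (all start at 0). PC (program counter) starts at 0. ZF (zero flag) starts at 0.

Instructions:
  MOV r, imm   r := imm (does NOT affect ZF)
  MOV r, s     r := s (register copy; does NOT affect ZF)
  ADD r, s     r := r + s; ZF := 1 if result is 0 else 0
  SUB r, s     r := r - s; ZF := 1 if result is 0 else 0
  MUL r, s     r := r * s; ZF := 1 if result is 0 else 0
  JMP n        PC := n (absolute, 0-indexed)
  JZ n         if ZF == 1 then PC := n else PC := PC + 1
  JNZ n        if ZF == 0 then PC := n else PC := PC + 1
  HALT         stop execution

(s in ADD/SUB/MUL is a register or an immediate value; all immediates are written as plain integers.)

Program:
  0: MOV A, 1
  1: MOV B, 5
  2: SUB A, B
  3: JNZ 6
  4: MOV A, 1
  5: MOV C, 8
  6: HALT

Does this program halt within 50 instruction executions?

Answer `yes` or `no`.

Answer: yes

Derivation:
Step 1: PC=0 exec 'MOV A, 1'. After: A=1 B=0 C=0 D=0 ZF=0 PC=1
Step 2: PC=1 exec 'MOV B, 5'. After: A=1 B=5 C=0 D=0 ZF=0 PC=2
Step 3: PC=2 exec 'SUB A, B'. After: A=-4 B=5 C=0 D=0 ZF=0 PC=3
Step 4: PC=3 exec 'JNZ 6'. After: A=-4 B=5 C=0 D=0 ZF=0 PC=6
Step 5: PC=6 exec 'HALT'. After: A=-4 B=5 C=0 D=0 ZF=0 PC=6 HALTED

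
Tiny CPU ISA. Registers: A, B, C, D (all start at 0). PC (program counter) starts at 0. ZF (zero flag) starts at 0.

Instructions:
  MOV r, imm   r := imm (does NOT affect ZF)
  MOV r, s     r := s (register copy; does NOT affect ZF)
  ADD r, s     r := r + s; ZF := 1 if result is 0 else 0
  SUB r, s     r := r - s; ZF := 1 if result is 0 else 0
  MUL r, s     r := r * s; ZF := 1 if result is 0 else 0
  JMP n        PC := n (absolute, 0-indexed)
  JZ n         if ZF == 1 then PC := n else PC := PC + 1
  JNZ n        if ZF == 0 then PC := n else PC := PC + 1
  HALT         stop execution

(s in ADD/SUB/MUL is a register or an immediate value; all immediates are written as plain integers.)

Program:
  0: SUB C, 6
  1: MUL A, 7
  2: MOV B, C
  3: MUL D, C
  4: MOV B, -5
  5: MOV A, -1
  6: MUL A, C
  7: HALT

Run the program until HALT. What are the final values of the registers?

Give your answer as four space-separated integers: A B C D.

Answer: 6 -5 -6 0

Derivation:
Step 1: PC=0 exec 'SUB C, 6'. After: A=0 B=0 C=-6 D=0 ZF=0 PC=1
Step 2: PC=1 exec 'MUL A, 7'. After: A=0 B=0 C=-6 D=0 ZF=1 PC=2
Step 3: PC=2 exec 'MOV B, C'. After: A=0 B=-6 C=-6 D=0 ZF=1 PC=3
Step 4: PC=3 exec 'MUL D, C'. After: A=0 B=-6 C=-6 D=0 ZF=1 PC=4
Step 5: PC=4 exec 'MOV B, -5'. After: A=0 B=-5 C=-6 D=0 ZF=1 PC=5
Step 6: PC=5 exec 'MOV A, -1'. After: A=-1 B=-5 C=-6 D=0 ZF=1 PC=6
Step 7: PC=6 exec 'MUL A, C'. After: A=6 B=-5 C=-6 D=0 ZF=0 PC=7
Step 8: PC=7 exec 'HALT'. After: A=6 B=-5 C=-6 D=0 ZF=0 PC=7 HALTED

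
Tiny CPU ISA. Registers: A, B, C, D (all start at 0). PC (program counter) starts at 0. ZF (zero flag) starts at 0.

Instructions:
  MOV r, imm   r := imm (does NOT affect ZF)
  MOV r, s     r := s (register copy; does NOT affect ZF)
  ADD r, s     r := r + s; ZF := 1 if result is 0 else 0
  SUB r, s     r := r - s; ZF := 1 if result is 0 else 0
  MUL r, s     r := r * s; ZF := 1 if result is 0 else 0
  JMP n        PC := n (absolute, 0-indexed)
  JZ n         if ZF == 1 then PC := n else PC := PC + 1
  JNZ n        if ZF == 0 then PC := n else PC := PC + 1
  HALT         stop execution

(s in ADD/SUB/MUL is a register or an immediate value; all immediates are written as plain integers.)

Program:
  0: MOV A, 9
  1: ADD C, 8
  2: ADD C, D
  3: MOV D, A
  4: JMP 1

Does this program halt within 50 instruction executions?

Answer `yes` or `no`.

Step 1: PC=0 exec 'MOV A, 9'. After: A=9 B=0 C=0 D=0 ZF=0 PC=1
Step 2: PC=1 exec 'ADD C, 8'. After: A=9 B=0 C=8 D=0 ZF=0 PC=2
Step 3: PC=2 exec 'ADD C, D'. After: A=9 B=0 C=8 D=0 ZF=0 PC=3
Step 4: PC=3 exec 'MOV D, A'. After: A=9 B=0 C=8 D=9 ZF=0 PC=4
Step 5: PC=4 exec 'JMP 1'. After: A=9 B=0 C=8 D=9 ZF=0 PC=1
Step 6: PC=1 exec 'ADD C, 8'. After: A=9 B=0 C=16 D=9 ZF=0 PC=2
Step 7: PC=2 exec 'ADD C, D'. After: A=9 B=0 C=25 D=9 ZF=0 PC=3
Step 8: PC=3 exec 'MOV D, A'. After: A=9 B=0 C=25 D=9 ZF=0 PC=4
Step 9: PC=4 exec 'JMP 1'. After: A=9 B=0 C=25 D=9 ZF=0 PC=1
Step 10: PC=1 exec 'ADD C, 8'. After: A=9 B=0 C=33 D=9 ZF=0 PC=2
Step 11: PC=2 exec 'ADD C, D'. After: A=9 B=0 C=42 D=9 ZF=0 PC=3
Step 12: PC=3 exec 'MOV D, A'. After: A=9 B=0 C=42 D=9 ZF=0 PC=4
Step 13: PC=4 exec 'JMP 1'. After: A=9 B=0 C=42 D=9 ZF=0 PC=1
Step 14: PC=1 exec 'ADD C, 8'. After: A=9 B=0 C=50 D=9 ZF=0 PC=2
Step 15: PC=2 exec 'ADD C, D'. After: A=9 B=0 C=59 D=9 ZF=0 PC=3
After 50 steps: not halted. PC revisits the same instructions with no path to HALT; will never halt.

Answer: no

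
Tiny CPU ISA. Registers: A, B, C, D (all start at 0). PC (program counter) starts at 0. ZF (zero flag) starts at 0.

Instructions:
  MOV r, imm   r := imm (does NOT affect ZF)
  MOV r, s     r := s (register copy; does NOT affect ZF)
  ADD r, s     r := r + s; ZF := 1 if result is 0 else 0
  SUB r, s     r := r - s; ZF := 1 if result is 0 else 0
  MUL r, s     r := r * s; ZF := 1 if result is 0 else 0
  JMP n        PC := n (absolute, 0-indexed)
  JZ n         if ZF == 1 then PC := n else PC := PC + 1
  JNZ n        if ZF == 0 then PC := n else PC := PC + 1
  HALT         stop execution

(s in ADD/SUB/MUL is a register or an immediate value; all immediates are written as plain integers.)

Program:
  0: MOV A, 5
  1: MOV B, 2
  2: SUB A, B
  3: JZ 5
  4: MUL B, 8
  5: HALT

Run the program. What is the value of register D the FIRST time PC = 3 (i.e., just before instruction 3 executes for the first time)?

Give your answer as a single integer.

Step 1: PC=0 exec 'MOV A, 5'. After: A=5 B=0 C=0 D=0 ZF=0 PC=1
Step 2: PC=1 exec 'MOV B, 2'. After: A=5 B=2 C=0 D=0 ZF=0 PC=2
Step 3: PC=2 exec 'SUB A, B'. After: A=3 B=2 C=0 D=0 ZF=0 PC=3
First time PC=3: D=0

0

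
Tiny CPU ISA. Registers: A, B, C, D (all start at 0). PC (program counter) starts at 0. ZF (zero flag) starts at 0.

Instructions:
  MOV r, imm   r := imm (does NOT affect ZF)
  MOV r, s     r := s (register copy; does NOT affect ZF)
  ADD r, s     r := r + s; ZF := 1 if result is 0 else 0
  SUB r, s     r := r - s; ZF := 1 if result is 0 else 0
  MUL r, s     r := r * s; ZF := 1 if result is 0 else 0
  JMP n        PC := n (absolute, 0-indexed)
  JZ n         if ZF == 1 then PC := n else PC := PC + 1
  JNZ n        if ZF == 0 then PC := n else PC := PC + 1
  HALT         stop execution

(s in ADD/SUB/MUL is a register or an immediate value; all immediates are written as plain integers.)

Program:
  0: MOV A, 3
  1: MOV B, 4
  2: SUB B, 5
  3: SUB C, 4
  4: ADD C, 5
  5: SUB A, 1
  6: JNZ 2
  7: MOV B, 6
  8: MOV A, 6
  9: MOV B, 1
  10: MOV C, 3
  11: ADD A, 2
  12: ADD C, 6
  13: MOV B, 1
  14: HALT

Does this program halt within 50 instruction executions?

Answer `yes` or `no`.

Step 1: PC=0 exec 'MOV A, 3'. After: A=3 B=0 C=0 D=0 ZF=0 PC=1
Step 2: PC=1 exec 'MOV B, 4'. After: A=3 B=4 C=0 D=0 ZF=0 PC=2
Step 3: PC=2 exec 'SUB B, 5'. After: A=3 B=-1 C=0 D=0 ZF=0 PC=3
Step 4: PC=3 exec 'SUB C, 4'. After: A=3 B=-1 C=-4 D=0 ZF=0 PC=4
Step 5: PC=4 exec 'ADD C, 5'. After: A=3 B=-1 C=1 D=0 ZF=0 PC=5
Step 6: PC=5 exec 'SUB A, 1'. After: A=2 B=-1 C=1 D=0 ZF=0 PC=6
Step 7: PC=6 exec 'JNZ 2'. After: A=2 B=-1 C=1 D=0 ZF=0 PC=2
Step 8: PC=2 exec 'SUB B, 5'. After: A=2 B=-6 C=1 D=0 ZF=0 PC=3
Step 9: PC=3 exec 'SUB C, 4'. After: A=2 B=-6 C=-3 D=0 ZF=0 PC=4
Step 10: PC=4 exec 'ADD C, 5'. After: A=2 B=-6 C=2 D=0 ZF=0 PC=5
Step 11: PC=5 exec 'SUB A, 1'. After: A=1 B=-6 C=2 D=0 ZF=0 PC=6
Step 12: PC=6 exec 'JNZ 2'. After: A=1 B=-6 C=2 D=0 ZF=0 PC=2
Step 13: PC=2 exec 'SUB B, 5'. After: A=1 B=-11 C=2 D=0 ZF=0 PC=3
Step 14: PC=3 exec 'SUB C, 4'. After: A=1 B=-11 C=-2 D=0 ZF=0 PC=4
Step 15: PC=4 exec 'ADD C, 5'. After: A=1 B=-11 C=3 D=0 ZF=0 PC=5
Step 16: PC=5 exec 'SUB A, 1'. After: A=0 B=-11 C=3 D=0 ZF=1 PC=6
Step 17: PC=6 exec 'JNZ 2'. After: A=0 B=-11 C=3 D=0 ZF=1 PC=7
Step 18: PC=7 exec 'MOV B, 6'. After: A=0 B=6 C=3 D=0 ZF=1 PC=8
Step 19: PC=8 exec 'MOV A, 6'. After: A=6 B=6 C=3 D=0 ZF=1 PC=9
Step 20: PC=9 exec 'MOV B, 1'. After: A=6 B=1 C=3 D=0 ZF=1 PC=10
Step 21: PC=10 exec 'MOV C, 3'. After: A=6 B=1 C=3 D=0 ZF=1 PC=11
Step 22: PC=11 exec 'ADD A, 2'. After: A=8 B=1 C=3 D=0 ZF=0 PC=12
Step 23: PC=12 exec 'ADD C, 6'. After: A=8 B=1 C=9 D=0 ZF=0 PC=13
Step 24: PC=13 exec 'MOV B, 1'. After: A=8 B=1 C=9 D=0 ZF=0 PC=14
Step 25: PC=14 exec 'HALT'. After: A=8 B=1 C=9 D=0 ZF=0 PC=14 HALTED

Answer: yes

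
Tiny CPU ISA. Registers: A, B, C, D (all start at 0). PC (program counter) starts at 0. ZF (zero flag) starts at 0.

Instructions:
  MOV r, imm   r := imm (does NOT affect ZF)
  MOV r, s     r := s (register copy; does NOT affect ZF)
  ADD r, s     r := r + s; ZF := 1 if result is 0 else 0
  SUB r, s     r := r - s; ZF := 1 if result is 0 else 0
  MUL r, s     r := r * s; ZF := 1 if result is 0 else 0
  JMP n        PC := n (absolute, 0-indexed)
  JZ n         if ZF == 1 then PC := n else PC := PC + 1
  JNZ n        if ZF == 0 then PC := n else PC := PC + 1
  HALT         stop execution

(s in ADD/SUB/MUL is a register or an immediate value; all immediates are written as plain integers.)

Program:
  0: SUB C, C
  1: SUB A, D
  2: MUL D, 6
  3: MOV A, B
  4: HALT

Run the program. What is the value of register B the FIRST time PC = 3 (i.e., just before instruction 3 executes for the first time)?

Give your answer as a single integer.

Step 1: PC=0 exec 'SUB C, C'. After: A=0 B=0 C=0 D=0 ZF=1 PC=1
Step 2: PC=1 exec 'SUB A, D'. After: A=0 B=0 C=0 D=0 ZF=1 PC=2
Step 3: PC=2 exec 'MUL D, 6'. After: A=0 B=0 C=0 D=0 ZF=1 PC=3
First time PC=3: B=0

0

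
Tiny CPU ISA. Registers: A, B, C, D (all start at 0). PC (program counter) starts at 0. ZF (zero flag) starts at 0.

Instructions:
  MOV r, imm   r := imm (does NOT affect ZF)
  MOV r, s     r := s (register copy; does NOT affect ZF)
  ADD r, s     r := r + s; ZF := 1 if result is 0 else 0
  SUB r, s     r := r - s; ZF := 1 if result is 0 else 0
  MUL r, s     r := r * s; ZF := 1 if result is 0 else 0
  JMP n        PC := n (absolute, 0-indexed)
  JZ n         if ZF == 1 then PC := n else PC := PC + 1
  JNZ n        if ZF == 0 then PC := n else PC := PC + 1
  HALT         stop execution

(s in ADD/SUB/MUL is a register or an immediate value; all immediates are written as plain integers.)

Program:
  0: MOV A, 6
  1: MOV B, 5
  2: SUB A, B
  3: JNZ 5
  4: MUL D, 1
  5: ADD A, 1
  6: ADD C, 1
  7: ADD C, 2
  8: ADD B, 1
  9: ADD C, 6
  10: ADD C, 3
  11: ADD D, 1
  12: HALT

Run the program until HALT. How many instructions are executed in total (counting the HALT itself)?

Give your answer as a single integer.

Step 1: PC=0 exec 'MOV A, 6'. After: A=6 B=0 C=0 D=0 ZF=0 PC=1
Step 2: PC=1 exec 'MOV B, 5'. After: A=6 B=5 C=0 D=0 ZF=0 PC=2
Step 3: PC=2 exec 'SUB A, B'. After: A=1 B=5 C=0 D=0 ZF=0 PC=3
Step 4: PC=3 exec 'JNZ 5'. After: A=1 B=5 C=0 D=0 ZF=0 PC=5
Step 5: PC=5 exec 'ADD A, 1'. After: A=2 B=5 C=0 D=0 ZF=0 PC=6
Step 6: PC=6 exec 'ADD C, 1'. After: A=2 B=5 C=1 D=0 ZF=0 PC=7
Step 7: PC=7 exec 'ADD C, 2'. After: A=2 B=5 C=3 D=0 ZF=0 PC=8
Step 8: PC=8 exec 'ADD B, 1'. After: A=2 B=6 C=3 D=0 ZF=0 PC=9
Step 9: PC=9 exec 'ADD C, 6'. After: A=2 B=6 C=9 D=0 ZF=0 PC=10
Step 10: PC=10 exec 'ADD C, 3'. After: A=2 B=6 C=12 D=0 ZF=0 PC=11
Step 11: PC=11 exec 'ADD D, 1'. After: A=2 B=6 C=12 D=1 ZF=0 PC=12
Step 12: PC=12 exec 'HALT'. After: A=2 B=6 C=12 D=1 ZF=0 PC=12 HALTED
Total instructions executed: 12

Answer: 12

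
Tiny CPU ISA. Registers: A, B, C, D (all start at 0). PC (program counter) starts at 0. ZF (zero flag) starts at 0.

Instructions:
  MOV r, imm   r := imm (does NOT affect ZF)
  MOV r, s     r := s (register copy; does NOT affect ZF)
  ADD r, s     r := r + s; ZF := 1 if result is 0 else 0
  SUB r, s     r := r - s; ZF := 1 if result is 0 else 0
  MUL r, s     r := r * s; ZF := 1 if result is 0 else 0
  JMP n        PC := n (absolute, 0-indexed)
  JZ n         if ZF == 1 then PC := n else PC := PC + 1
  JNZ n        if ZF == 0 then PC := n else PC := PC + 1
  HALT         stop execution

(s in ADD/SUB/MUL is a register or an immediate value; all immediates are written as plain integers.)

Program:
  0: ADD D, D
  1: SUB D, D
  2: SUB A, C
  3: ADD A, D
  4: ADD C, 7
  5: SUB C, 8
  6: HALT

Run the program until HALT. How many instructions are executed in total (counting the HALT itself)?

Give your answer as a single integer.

Step 1: PC=0 exec 'ADD D, D'. After: A=0 B=0 C=0 D=0 ZF=1 PC=1
Step 2: PC=1 exec 'SUB D, D'. After: A=0 B=0 C=0 D=0 ZF=1 PC=2
Step 3: PC=2 exec 'SUB A, C'. After: A=0 B=0 C=0 D=0 ZF=1 PC=3
Step 4: PC=3 exec 'ADD A, D'. After: A=0 B=0 C=0 D=0 ZF=1 PC=4
Step 5: PC=4 exec 'ADD C, 7'. After: A=0 B=0 C=7 D=0 ZF=0 PC=5
Step 6: PC=5 exec 'SUB C, 8'. After: A=0 B=0 C=-1 D=0 ZF=0 PC=6
Step 7: PC=6 exec 'HALT'. After: A=0 B=0 C=-1 D=0 ZF=0 PC=6 HALTED
Total instructions executed: 7

Answer: 7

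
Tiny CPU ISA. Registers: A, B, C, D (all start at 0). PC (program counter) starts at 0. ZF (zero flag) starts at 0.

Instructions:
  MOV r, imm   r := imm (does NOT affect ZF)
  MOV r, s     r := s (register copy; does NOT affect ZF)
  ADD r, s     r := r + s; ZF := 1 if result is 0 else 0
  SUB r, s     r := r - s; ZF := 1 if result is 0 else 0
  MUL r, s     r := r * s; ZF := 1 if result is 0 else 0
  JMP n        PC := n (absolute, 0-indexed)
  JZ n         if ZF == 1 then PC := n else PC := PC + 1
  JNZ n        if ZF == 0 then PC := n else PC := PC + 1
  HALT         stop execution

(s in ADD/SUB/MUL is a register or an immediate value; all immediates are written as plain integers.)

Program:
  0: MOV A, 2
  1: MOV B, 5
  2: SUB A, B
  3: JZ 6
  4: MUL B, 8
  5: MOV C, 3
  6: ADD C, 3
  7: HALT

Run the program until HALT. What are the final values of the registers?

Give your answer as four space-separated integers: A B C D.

Answer: -3 40 6 0

Derivation:
Step 1: PC=0 exec 'MOV A, 2'. After: A=2 B=0 C=0 D=0 ZF=0 PC=1
Step 2: PC=1 exec 'MOV B, 5'. After: A=2 B=5 C=0 D=0 ZF=0 PC=2
Step 3: PC=2 exec 'SUB A, B'. After: A=-3 B=5 C=0 D=0 ZF=0 PC=3
Step 4: PC=3 exec 'JZ 6'. After: A=-3 B=5 C=0 D=0 ZF=0 PC=4
Step 5: PC=4 exec 'MUL B, 8'. After: A=-3 B=40 C=0 D=0 ZF=0 PC=5
Step 6: PC=5 exec 'MOV C, 3'. After: A=-3 B=40 C=3 D=0 ZF=0 PC=6
Step 7: PC=6 exec 'ADD C, 3'. After: A=-3 B=40 C=6 D=0 ZF=0 PC=7
Step 8: PC=7 exec 'HALT'. After: A=-3 B=40 C=6 D=0 ZF=0 PC=7 HALTED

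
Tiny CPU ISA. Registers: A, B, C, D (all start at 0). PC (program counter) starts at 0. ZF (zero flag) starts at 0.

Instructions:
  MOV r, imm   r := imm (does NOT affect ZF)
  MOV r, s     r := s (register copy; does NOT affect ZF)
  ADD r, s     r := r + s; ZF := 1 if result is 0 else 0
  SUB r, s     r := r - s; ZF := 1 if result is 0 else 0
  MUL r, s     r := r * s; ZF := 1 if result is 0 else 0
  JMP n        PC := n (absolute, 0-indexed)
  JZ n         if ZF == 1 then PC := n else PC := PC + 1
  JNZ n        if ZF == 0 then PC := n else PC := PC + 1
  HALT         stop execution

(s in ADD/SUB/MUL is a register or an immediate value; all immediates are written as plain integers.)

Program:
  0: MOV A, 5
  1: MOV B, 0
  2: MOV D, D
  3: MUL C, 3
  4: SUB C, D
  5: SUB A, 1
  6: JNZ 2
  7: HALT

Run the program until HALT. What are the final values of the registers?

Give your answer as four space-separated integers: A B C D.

Step 1: PC=0 exec 'MOV A, 5'. After: A=5 B=0 C=0 D=0 ZF=0 PC=1
Step 2: PC=1 exec 'MOV B, 0'. After: A=5 B=0 C=0 D=0 ZF=0 PC=2
Step 3: PC=2 exec 'MOV D, D'. After: A=5 B=0 C=0 D=0 ZF=0 PC=3
Step 4: PC=3 exec 'MUL C, 3'. After: A=5 B=0 C=0 D=0 ZF=1 PC=4
Step 5: PC=4 exec 'SUB C, D'. After: A=5 B=0 C=0 D=0 ZF=1 PC=5
Step 6: PC=5 exec 'SUB A, 1'. After: A=4 B=0 C=0 D=0 ZF=0 PC=6
Step 7: PC=6 exec 'JNZ 2'. After: A=4 B=0 C=0 D=0 ZF=0 PC=2
Step 8: PC=2 exec 'MOV D, D'. After: A=4 B=0 C=0 D=0 ZF=0 PC=3
Step 9: PC=3 exec 'MUL C, 3'. After: A=4 B=0 C=0 D=0 ZF=1 PC=4
Step 10: PC=4 exec 'SUB C, D'. After: A=4 B=0 C=0 D=0 ZF=1 PC=5
Step 11: PC=5 exec 'SUB A, 1'. After: A=3 B=0 C=0 D=0 ZF=0 PC=6
Step 12: PC=6 exec 'JNZ 2'. After: A=3 B=0 C=0 D=0 ZF=0 PC=2
Step 13: PC=2 exec 'MOV D, D'. After: A=3 B=0 C=0 D=0 ZF=0 PC=3
Step 14: PC=3 exec 'MUL C, 3'. After: A=3 B=0 C=0 D=0 ZF=1 PC=4
Step 15: PC=4 exec 'SUB C, D'. After: A=3 B=0 C=0 D=0 ZF=1 PC=5
Step 16: PC=5 exec 'SUB A, 1'. After: A=2 B=0 C=0 D=0 ZF=0 PC=6
Step 17: PC=6 exec 'JNZ 2'. After: A=2 B=0 C=0 D=0 ZF=0 PC=2
Step 18: PC=2 exec 'MOV D, D'. After: A=2 B=0 C=0 D=0 ZF=0 PC=3
Step 19: PC=3 exec 'MUL C, 3'. After: A=2 B=0 C=0 D=0 ZF=1 PC=4
Step 20: PC=4 exec 'SUB C, D'. After: A=2 B=0 C=0 D=0 ZF=1 PC=5
Step 21: PC=5 exec 'SUB A, 1'. After: A=1 B=0 C=0 D=0 ZF=0 PC=6
Step 22: PC=6 exec 'JNZ 2'. After: A=1 B=0 C=0 D=0 ZF=0 PC=2
Step 23: PC=2 exec 'MOV D, D'. After: A=1 B=0 C=0 D=0 ZF=0 PC=3
Step 24: PC=3 exec 'MUL C, 3'. After: A=1 B=0 C=0 D=0 ZF=1 PC=4
Step 25: PC=4 exec 'SUB C, D'. After: A=1 B=0 C=0 D=0 ZF=1 PC=5
Step 26: PC=5 exec 'SUB A, 1'. After: A=0 B=0 C=0 D=0 ZF=1 PC=6
Step 27: PC=6 exec 'JNZ 2'. After: A=0 B=0 C=0 D=0 ZF=1 PC=7
Step 28: PC=7 exec 'HALT'. After: A=0 B=0 C=0 D=0 ZF=1 PC=7 HALTED

Answer: 0 0 0 0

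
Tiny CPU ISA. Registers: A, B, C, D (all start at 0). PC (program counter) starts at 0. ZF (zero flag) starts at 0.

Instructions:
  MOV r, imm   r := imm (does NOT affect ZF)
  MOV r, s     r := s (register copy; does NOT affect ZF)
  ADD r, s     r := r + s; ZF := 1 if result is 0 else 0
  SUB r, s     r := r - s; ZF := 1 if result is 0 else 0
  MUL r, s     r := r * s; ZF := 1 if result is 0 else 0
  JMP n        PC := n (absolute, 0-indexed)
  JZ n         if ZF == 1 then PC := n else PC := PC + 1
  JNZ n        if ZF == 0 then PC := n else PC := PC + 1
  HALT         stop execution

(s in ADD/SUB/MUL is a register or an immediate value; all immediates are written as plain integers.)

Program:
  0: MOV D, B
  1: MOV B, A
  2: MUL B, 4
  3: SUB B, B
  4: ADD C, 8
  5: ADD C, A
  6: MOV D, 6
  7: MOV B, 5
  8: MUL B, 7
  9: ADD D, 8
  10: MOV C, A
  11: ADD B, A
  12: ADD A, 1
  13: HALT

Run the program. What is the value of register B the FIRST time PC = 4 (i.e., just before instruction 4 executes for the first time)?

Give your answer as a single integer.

Step 1: PC=0 exec 'MOV D, B'. After: A=0 B=0 C=0 D=0 ZF=0 PC=1
Step 2: PC=1 exec 'MOV B, A'. After: A=0 B=0 C=0 D=0 ZF=0 PC=2
Step 3: PC=2 exec 'MUL B, 4'. After: A=0 B=0 C=0 D=0 ZF=1 PC=3
Step 4: PC=3 exec 'SUB B, B'. After: A=0 B=0 C=0 D=0 ZF=1 PC=4
First time PC=4: B=0

0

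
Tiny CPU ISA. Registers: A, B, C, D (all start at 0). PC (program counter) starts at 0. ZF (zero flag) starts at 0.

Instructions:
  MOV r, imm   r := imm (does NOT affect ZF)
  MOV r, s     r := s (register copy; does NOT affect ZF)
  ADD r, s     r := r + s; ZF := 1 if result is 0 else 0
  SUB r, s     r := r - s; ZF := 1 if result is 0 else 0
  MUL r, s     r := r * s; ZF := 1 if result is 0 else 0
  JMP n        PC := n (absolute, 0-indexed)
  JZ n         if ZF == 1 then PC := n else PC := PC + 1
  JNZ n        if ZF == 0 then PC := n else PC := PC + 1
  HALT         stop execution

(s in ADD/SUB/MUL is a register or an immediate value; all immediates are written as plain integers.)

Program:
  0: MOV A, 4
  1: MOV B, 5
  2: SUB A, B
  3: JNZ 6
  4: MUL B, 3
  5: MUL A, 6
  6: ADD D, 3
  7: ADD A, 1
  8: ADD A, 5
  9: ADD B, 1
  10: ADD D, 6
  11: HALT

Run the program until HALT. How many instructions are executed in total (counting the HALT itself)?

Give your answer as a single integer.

Step 1: PC=0 exec 'MOV A, 4'. After: A=4 B=0 C=0 D=0 ZF=0 PC=1
Step 2: PC=1 exec 'MOV B, 5'. After: A=4 B=5 C=0 D=0 ZF=0 PC=2
Step 3: PC=2 exec 'SUB A, B'. After: A=-1 B=5 C=0 D=0 ZF=0 PC=3
Step 4: PC=3 exec 'JNZ 6'. After: A=-1 B=5 C=0 D=0 ZF=0 PC=6
Step 5: PC=6 exec 'ADD D, 3'. After: A=-1 B=5 C=0 D=3 ZF=0 PC=7
Step 6: PC=7 exec 'ADD A, 1'. After: A=0 B=5 C=0 D=3 ZF=1 PC=8
Step 7: PC=8 exec 'ADD A, 5'. After: A=5 B=5 C=0 D=3 ZF=0 PC=9
Step 8: PC=9 exec 'ADD B, 1'. After: A=5 B=6 C=0 D=3 ZF=0 PC=10
Step 9: PC=10 exec 'ADD D, 6'. After: A=5 B=6 C=0 D=9 ZF=0 PC=11
Step 10: PC=11 exec 'HALT'. After: A=5 B=6 C=0 D=9 ZF=0 PC=11 HALTED
Total instructions executed: 10

Answer: 10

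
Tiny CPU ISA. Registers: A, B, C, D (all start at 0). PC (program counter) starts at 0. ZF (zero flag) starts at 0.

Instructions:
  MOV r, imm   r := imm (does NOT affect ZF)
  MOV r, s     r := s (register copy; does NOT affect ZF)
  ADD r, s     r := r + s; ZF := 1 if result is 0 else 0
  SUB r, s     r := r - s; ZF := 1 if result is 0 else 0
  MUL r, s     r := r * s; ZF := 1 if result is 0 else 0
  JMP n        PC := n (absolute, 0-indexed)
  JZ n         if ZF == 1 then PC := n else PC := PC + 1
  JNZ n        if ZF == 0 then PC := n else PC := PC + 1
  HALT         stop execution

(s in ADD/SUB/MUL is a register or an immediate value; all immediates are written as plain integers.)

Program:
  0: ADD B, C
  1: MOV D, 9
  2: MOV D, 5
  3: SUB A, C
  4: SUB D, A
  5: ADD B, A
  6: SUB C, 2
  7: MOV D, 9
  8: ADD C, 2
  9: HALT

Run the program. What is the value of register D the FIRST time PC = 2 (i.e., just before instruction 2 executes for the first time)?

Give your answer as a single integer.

Step 1: PC=0 exec 'ADD B, C'. After: A=0 B=0 C=0 D=0 ZF=1 PC=1
Step 2: PC=1 exec 'MOV D, 9'. After: A=0 B=0 C=0 D=9 ZF=1 PC=2
First time PC=2: D=9

9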